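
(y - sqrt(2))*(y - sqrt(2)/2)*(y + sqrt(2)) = y^3 - sqrt(2)*y^2/2 - 2*y + sqrt(2)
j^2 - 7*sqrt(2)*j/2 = j*(j - 7*sqrt(2)/2)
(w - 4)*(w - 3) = w^2 - 7*w + 12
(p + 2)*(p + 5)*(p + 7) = p^3 + 14*p^2 + 59*p + 70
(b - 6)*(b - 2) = b^2 - 8*b + 12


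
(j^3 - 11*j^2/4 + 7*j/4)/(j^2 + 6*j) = (4*j^2 - 11*j + 7)/(4*(j + 6))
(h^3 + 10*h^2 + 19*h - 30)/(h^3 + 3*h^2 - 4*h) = (h^2 + 11*h + 30)/(h*(h + 4))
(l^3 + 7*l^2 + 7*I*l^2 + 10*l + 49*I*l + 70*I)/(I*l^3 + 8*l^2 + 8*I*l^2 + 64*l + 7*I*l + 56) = (-I*l^3 + 7*l^2*(1 - I) + l*(49 - 10*I) + 70)/(l^3 + 8*l^2*(1 - I) + l*(7 - 64*I) - 56*I)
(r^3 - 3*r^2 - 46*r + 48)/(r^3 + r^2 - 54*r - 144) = (r - 1)/(r + 3)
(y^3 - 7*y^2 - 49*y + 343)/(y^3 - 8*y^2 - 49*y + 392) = (y - 7)/(y - 8)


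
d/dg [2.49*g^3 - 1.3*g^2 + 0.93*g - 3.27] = 7.47*g^2 - 2.6*g + 0.93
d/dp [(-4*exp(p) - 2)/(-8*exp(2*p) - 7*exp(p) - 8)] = (-32*exp(2*p) - 32*exp(p) + 18)*exp(p)/(64*exp(4*p) + 112*exp(3*p) + 177*exp(2*p) + 112*exp(p) + 64)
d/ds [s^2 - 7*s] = 2*s - 7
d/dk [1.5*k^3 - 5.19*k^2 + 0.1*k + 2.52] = 4.5*k^2 - 10.38*k + 0.1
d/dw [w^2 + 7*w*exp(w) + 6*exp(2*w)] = 7*w*exp(w) + 2*w + 12*exp(2*w) + 7*exp(w)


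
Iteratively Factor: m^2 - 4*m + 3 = (m - 3)*(m - 1)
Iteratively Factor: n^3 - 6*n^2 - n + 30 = (n - 3)*(n^2 - 3*n - 10) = (n - 3)*(n + 2)*(n - 5)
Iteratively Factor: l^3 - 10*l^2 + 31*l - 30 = (l - 2)*(l^2 - 8*l + 15) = (l - 3)*(l - 2)*(l - 5)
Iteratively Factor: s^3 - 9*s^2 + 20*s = (s - 5)*(s^2 - 4*s) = (s - 5)*(s - 4)*(s)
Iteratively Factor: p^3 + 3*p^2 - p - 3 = (p - 1)*(p^2 + 4*p + 3) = (p - 1)*(p + 3)*(p + 1)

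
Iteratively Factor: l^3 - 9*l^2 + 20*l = (l - 4)*(l^2 - 5*l) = l*(l - 4)*(l - 5)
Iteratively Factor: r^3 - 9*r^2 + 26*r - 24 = (r - 4)*(r^2 - 5*r + 6) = (r - 4)*(r - 3)*(r - 2)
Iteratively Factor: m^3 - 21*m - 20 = (m + 1)*(m^2 - m - 20) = (m + 1)*(m + 4)*(m - 5)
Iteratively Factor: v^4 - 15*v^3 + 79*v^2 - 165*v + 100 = (v - 5)*(v^3 - 10*v^2 + 29*v - 20) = (v - 5)^2*(v^2 - 5*v + 4) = (v - 5)^2*(v - 4)*(v - 1)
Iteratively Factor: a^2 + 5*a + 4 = (a + 1)*(a + 4)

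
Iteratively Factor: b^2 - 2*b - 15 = (b - 5)*(b + 3)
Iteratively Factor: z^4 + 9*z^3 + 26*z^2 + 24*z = (z + 3)*(z^3 + 6*z^2 + 8*z) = (z + 3)*(z + 4)*(z^2 + 2*z) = z*(z + 3)*(z + 4)*(z + 2)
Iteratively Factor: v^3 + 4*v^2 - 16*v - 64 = (v + 4)*(v^2 - 16) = (v + 4)^2*(v - 4)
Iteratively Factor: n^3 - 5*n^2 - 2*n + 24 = (n - 4)*(n^2 - n - 6) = (n - 4)*(n - 3)*(n + 2)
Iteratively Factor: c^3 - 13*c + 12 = (c - 3)*(c^2 + 3*c - 4) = (c - 3)*(c + 4)*(c - 1)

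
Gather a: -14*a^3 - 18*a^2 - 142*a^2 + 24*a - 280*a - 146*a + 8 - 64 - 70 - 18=-14*a^3 - 160*a^2 - 402*a - 144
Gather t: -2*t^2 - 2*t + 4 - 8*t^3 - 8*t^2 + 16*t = -8*t^3 - 10*t^2 + 14*t + 4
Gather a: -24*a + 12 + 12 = 24 - 24*a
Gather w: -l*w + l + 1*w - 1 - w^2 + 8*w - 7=l - w^2 + w*(9 - l) - 8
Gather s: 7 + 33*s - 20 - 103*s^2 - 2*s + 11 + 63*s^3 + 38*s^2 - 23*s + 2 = 63*s^3 - 65*s^2 + 8*s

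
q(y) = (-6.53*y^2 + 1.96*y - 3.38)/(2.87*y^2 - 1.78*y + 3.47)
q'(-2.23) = 0.19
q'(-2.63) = 0.14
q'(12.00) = 0.00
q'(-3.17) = 0.10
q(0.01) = -0.97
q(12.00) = -2.33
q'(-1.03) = 0.49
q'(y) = (1.78 - 5.74*y)*(-6.53*y^2 + 1.96*y - 3.38)/(2.87*y^2 - 1.78*y + 3.47)^2 + (1.96 - 13.06*y)/(2.87*y^2 - 1.78*y + 3.47)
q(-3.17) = -1.98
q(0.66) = -1.39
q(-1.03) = -1.48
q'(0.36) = -0.76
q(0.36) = -1.10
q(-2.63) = -1.92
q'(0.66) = -1.09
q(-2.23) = -1.85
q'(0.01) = 0.04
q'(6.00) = 0.01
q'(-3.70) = 0.07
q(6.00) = -2.36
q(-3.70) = -2.03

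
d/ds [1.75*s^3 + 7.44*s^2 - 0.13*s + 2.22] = 5.25*s^2 + 14.88*s - 0.13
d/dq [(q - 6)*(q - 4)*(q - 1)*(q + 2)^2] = 5*q^4 - 28*q^3 - 18*q^2 + 136*q + 40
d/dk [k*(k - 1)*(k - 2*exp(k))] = -2*k^2*exp(k) + 3*k^2 - 2*k*exp(k) - 2*k + 2*exp(k)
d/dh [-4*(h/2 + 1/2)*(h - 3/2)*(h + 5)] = -6*h^2 - 18*h + 8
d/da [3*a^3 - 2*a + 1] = 9*a^2 - 2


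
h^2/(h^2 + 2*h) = h/(h + 2)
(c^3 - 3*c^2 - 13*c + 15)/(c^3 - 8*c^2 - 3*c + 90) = (c - 1)/(c - 6)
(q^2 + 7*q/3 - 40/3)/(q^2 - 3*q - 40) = (q - 8/3)/(q - 8)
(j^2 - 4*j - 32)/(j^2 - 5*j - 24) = (j + 4)/(j + 3)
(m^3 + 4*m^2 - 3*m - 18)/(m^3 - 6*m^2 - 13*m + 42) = (m + 3)/(m - 7)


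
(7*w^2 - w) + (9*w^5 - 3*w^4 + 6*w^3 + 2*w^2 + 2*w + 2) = 9*w^5 - 3*w^4 + 6*w^3 + 9*w^2 + w + 2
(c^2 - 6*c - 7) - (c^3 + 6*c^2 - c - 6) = -c^3 - 5*c^2 - 5*c - 1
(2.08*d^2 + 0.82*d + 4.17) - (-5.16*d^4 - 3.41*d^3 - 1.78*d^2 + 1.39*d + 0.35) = 5.16*d^4 + 3.41*d^3 + 3.86*d^2 - 0.57*d + 3.82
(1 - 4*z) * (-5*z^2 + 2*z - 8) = 20*z^3 - 13*z^2 + 34*z - 8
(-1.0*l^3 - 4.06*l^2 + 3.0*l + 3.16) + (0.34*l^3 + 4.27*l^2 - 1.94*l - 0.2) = -0.66*l^3 + 0.21*l^2 + 1.06*l + 2.96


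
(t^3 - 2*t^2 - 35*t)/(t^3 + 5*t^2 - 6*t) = (t^2 - 2*t - 35)/(t^2 + 5*t - 6)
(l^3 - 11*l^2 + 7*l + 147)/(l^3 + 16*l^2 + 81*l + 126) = (l^2 - 14*l + 49)/(l^2 + 13*l + 42)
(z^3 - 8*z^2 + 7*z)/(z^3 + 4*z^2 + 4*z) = (z^2 - 8*z + 7)/(z^2 + 4*z + 4)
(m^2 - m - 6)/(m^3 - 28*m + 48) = (m^2 - m - 6)/(m^3 - 28*m + 48)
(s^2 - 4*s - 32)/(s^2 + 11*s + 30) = (s^2 - 4*s - 32)/(s^2 + 11*s + 30)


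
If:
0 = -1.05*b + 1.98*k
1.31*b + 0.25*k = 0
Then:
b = 0.00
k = 0.00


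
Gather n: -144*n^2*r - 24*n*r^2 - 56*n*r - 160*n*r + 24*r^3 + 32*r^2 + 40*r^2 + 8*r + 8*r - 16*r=-144*n^2*r + n*(-24*r^2 - 216*r) + 24*r^3 + 72*r^2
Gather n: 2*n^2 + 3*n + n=2*n^2 + 4*n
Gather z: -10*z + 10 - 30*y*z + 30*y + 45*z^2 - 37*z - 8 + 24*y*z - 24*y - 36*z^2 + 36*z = 6*y + 9*z^2 + z*(-6*y - 11) + 2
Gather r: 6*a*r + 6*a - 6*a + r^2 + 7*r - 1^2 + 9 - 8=r^2 + r*(6*a + 7)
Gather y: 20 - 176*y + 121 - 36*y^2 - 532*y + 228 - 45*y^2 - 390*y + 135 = -81*y^2 - 1098*y + 504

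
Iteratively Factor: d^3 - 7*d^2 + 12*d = (d - 4)*(d^2 - 3*d) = d*(d - 4)*(d - 3)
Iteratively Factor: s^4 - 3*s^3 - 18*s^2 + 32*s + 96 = (s + 3)*(s^3 - 6*s^2 + 32) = (s + 2)*(s + 3)*(s^2 - 8*s + 16) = (s - 4)*(s + 2)*(s + 3)*(s - 4)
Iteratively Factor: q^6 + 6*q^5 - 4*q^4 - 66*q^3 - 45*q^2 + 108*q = (q - 3)*(q^5 + 9*q^4 + 23*q^3 + 3*q^2 - 36*q) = (q - 3)*(q - 1)*(q^4 + 10*q^3 + 33*q^2 + 36*q) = (q - 3)*(q - 1)*(q + 3)*(q^3 + 7*q^2 + 12*q) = (q - 3)*(q - 1)*(q + 3)*(q + 4)*(q^2 + 3*q) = q*(q - 3)*(q - 1)*(q + 3)*(q + 4)*(q + 3)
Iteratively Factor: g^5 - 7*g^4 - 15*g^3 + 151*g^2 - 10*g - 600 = (g + 2)*(g^4 - 9*g^3 + 3*g^2 + 145*g - 300) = (g - 3)*(g + 2)*(g^3 - 6*g^2 - 15*g + 100) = (g - 5)*(g - 3)*(g + 2)*(g^2 - g - 20) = (g - 5)*(g - 3)*(g + 2)*(g + 4)*(g - 5)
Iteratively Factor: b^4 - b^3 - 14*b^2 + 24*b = (b)*(b^3 - b^2 - 14*b + 24) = b*(b - 2)*(b^2 + b - 12) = b*(b - 3)*(b - 2)*(b + 4)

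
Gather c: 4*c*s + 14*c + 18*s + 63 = c*(4*s + 14) + 18*s + 63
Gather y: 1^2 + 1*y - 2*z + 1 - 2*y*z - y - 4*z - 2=-2*y*z - 6*z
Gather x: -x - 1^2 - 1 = -x - 2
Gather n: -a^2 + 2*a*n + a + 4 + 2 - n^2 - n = -a^2 + a - n^2 + n*(2*a - 1) + 6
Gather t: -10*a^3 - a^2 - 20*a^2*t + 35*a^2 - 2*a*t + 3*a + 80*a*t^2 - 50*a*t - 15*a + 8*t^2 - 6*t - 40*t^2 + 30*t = -10*a^3 + 34*a^2 - 12*a + t^2*(80*a - 32) + t*(-20*a^2 - 52*a + 24)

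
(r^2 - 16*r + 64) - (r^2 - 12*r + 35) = 29 - 4*r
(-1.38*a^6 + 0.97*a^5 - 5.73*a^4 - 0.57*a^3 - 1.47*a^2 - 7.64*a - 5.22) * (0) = 0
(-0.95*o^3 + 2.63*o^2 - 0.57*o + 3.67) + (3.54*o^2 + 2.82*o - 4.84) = -0.95*o^3 + 6.17*o^2 + 2.25*o - 1.17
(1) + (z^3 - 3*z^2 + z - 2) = z^3 - 3*z^2 + z - 1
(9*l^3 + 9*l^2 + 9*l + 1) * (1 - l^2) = -9*l^5 - 9*l^4 + 8*l^2 + 9*l + 1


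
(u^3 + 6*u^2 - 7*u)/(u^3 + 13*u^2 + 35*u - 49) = u/(u + 7)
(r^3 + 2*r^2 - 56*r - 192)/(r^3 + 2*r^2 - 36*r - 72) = (r^2 - 4*r - 32)/(r^2 - 4*r - 12)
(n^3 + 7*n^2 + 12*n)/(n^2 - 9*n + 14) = n*(n^2 + 7*n + 12)/(n^2 - 9*n + 14)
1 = 1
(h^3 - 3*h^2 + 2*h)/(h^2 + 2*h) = (h^2 - 3*h + 2)/(h + 2)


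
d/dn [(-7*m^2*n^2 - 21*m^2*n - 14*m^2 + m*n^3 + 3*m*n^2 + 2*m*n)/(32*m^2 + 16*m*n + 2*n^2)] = m*(-56*m^2*n - 84*m^2 + 12*m*n^2 + 45*m*n + 36*m + n^3 - 2*n)/(2*(64*m^3 + 48*m^2*n + 12*m*n^2 + n^3))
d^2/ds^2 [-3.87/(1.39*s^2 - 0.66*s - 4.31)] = (-14.954454*s^2 + 7.100676*s + 3.87*(2.78*s - 0.66)*(5.56*s - 1.32) + 46.369566)/(-1.39*s^2 + 0.66*s + 4.31)^3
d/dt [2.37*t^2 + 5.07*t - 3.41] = 4.74*t + 5.07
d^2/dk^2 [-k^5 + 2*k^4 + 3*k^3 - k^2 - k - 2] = -20*k^3 + 24*k^2 + 18*k - 2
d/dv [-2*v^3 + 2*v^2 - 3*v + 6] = -6*v^2 + 4*v - 3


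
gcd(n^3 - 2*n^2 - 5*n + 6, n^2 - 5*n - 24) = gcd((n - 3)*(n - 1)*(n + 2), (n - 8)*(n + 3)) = 1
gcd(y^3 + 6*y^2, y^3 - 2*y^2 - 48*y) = y^2 + 6*y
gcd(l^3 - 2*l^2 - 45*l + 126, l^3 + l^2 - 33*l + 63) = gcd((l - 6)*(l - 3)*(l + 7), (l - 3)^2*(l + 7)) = l^2 + 4*l - 21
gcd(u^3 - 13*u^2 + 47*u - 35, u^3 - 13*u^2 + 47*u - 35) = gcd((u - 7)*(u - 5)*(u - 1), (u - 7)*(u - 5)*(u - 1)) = u^3 - 13*u^2 + 47*u - 35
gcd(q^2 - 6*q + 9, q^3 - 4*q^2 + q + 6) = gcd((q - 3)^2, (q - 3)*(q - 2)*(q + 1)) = q - 3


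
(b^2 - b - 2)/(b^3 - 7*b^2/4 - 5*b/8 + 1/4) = 8*(b + 1)/(8*b^2 + 2*b - 1)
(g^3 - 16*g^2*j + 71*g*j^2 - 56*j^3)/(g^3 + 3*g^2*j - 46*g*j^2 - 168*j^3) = (g^2 - 9*g*j + 8*j^2)/(g^2 + 10*g*j + 24*j^2)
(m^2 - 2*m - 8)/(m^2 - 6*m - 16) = (m - 4)/(m - 8)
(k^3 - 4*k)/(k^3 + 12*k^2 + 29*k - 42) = k*(k^2 - 4)/(k^3 + 12*k^2 + 29*k - 42)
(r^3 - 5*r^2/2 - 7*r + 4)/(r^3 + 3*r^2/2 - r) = (r - 4)/r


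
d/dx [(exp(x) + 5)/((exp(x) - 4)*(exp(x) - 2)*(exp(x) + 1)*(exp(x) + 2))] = (-3*exp(4*x) - 14*exp(3*x) + 53*exp(2*x) + 80*exp(x) - 44)*exp(x)/(exp(8*x) - 6*exp(7*x) - 7*exp(6*x) + 72*exp(5*x) + 24*exp(4*x) - 288*exp(3*x) - 112*exp(2*x) + 384*exp(x) + 256)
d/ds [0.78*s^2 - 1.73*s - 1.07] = 1.56*s - 1.73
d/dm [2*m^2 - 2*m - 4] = 4*m - 2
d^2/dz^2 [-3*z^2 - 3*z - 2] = -6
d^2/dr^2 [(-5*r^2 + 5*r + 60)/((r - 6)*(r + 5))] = 180*(-3*r^2 + 3*r - 31)/(r^6 - 3*r^5 - 87*r^4 + 179*r^3 + 2610*r^2 - 2700*r - 27000)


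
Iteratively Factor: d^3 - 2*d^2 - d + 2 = (d + 1)*(d^2 - 3*d + 2) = (d - 2)*(d + 1)*(d - 1)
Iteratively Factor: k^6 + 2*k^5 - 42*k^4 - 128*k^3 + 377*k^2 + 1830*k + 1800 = (k + 2)*(k^5 - 42*k^3 - 44*k^2 + 465*k + 900) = (k + 2)*(k + 4)*(k^4 - 4*k^3 - 26*k^2 + 60*k + 225) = (k + 2)*(k + 3)*(k + 4)*(k^3 - 7*k^2 - 5*k + 75) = (k - 5)*(k + 2)*(k + 3)*(k + 4)*(k^2 - 2*k - 15) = (k - 5)*(k + 2)*(k + 3)^2*(k + 4)*(k - 5)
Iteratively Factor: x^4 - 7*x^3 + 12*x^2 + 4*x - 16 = (x - 2)*(x^3 - 5*x^2 + 2*x + 8) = (x - 2)*(x + 1)*(x^2 - 6*x + 8) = (x - 4)*(x - 2)*(x + 1)*(x - 2)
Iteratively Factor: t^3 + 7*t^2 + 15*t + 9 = (t + 1)*(t^2 + 6*t + 9) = (t + 1)*(t + 3)*(t + 3)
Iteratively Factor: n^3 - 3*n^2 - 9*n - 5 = (n + 1)*(n^2 - 4*n - 5) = (n - 5)*(n + 1)*(n + 1)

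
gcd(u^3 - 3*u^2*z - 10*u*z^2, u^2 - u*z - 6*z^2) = u + 2*z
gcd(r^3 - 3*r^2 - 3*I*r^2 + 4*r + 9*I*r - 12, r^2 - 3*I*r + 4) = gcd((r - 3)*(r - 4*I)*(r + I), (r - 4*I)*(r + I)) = r^2 - 3*I*r + 4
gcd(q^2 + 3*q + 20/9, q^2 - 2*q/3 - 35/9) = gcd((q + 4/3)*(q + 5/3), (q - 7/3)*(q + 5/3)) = q + 5/3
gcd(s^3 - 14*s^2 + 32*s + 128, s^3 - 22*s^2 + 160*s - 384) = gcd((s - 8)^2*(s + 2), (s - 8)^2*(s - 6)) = s^2 - 16*s + 64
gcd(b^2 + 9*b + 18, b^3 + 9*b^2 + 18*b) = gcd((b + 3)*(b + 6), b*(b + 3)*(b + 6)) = b^2 + 9*b + 18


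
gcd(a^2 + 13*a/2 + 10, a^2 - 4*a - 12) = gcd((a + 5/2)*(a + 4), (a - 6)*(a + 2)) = 1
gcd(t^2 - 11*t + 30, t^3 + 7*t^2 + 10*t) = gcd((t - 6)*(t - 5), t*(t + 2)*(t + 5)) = 1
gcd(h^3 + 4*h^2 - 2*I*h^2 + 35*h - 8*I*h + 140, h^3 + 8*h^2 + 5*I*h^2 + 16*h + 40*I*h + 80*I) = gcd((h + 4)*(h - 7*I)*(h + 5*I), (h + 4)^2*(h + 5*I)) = h^2 + h*(4 + 5*I) + 20*I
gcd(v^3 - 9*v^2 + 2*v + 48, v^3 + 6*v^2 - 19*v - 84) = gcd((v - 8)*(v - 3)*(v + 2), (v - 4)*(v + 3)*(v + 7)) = 1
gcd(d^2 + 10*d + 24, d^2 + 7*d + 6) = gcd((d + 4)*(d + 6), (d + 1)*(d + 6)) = d + 6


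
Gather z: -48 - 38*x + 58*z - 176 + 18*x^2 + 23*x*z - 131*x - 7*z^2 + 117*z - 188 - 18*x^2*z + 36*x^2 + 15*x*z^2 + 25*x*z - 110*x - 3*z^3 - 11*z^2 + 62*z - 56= 54*x^2 - 279*x - 3*z^3 + z^2*(15*x - 18) + z*(-18*x^2 + 48*x + 237) - 468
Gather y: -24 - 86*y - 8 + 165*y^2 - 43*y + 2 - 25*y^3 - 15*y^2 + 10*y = -25*y^3 + 150*y^2 - 119*y - 30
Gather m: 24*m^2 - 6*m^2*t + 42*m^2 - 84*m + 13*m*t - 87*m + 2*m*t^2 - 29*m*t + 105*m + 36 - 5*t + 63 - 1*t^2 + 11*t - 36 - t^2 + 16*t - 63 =m^2*(66 - 6*t) + m*(2*t^2 - 16*t - 66) - 2*t^2 + 22*t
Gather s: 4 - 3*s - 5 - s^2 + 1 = -s^2 - 3*s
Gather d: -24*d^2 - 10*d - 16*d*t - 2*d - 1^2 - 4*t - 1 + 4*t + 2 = -24*d^2 + d*(-16*t - 12)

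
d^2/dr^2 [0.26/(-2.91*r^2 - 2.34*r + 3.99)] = (4.403412*r^2 + 3.540888*r - 0.26*(5.82*r + 2.34)*(11.64*r + 4.68) - 6.037668)/(2.91*r^2 + 2.34*r - 3.99)^3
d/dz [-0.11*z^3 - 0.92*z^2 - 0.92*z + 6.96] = -0.33*z^2 - 1.84*z - 0.92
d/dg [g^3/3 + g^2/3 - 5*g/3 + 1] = g^2 + 2*g/3 - 5/3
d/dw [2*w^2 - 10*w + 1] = 4*w - 10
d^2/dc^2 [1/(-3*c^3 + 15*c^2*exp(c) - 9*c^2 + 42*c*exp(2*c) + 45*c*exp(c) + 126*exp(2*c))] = ((-c^3 + 5*c^2*exp(c) - 3*c^2 + 14*c*exp(2*c) + 15*c*exp(c) + 42*exp(2*c))*(-5*c^2*exp(c) - 56*c*exp(2*c) - 35*c*exp(c) + 6*c - 224*exp(2*c) - 40*exp(c) + 6) + 2*(5*c^2*exp(c) - 3*c^2 + 28*c*exp(2*c) + 25*c*exp(c) - 6*c + 98*exp(2*c) + 15*exp(c))^2)/(3*(-c^3 + 5*c^2*exp(c) - 3*c^2 + 14*c*exp(2*c) + 15*c*exp(c) + 42*exp(2*c))^3)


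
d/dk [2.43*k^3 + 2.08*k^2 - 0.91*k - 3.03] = 7.29*k^2 + 4.16*k - 0.91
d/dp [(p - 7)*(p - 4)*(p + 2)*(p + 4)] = 4*p^3 - 15*p^2 - 60*p + 80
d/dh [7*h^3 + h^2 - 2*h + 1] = 21*h^2 + 2*h - 2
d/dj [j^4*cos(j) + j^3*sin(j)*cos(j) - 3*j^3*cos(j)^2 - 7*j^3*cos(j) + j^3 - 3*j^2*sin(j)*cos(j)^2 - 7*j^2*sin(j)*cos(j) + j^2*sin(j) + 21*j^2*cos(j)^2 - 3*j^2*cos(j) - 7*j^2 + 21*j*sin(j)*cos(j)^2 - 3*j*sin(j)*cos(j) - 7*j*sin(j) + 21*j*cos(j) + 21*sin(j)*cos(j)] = -j^4*sin(j) + 7*j^3*sin(j) + 3*j^3*sin(2*j) + 4*j^3*cos(j) + j^3*cos(2*j) + 3*j^2*sin(j) - 39*j^2*sin(2*j)/2 - 83*j^2*cos(j)/4 - 23*j^2*cos(2*j)/2 - 9*j^2*cos(3*j)/4 - 3*j^2/2 - 41*j*sin(j)/2 - 7*j*sin(2*j) - 3*j*sin(3*j)/2 - 31*j*cos(j)/4 + 18*j*cos(2*j) + 63*j*cos(3*j)/4 + 7*j - 7*sin(j)/4 - 3*sin(2*j)/2 + 21*sin(3*j)/4 + 21*cos(j) + 21*cos(2*j)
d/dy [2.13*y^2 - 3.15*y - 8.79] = 4.26*y - 3.15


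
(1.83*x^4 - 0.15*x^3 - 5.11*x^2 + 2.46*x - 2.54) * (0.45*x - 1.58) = 0.8235*x^5 - 2.9589*x^4 - 2.0625*x^3 + 9.1808*x^2 - 5.0298*x + 4.0132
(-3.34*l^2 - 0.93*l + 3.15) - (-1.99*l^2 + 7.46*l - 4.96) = -1.35*l^2 - 8.39*l + 8.11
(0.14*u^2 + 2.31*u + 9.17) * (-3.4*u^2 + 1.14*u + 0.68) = -0.476*u^4 - 7.6944*u^3 - 28.4494*u^2 + 12.0246*u + 6.2356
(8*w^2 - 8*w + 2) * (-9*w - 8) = -72*w^3 + 8*w^2 + 46*w - 16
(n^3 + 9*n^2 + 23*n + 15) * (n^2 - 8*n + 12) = n^5 + n^4 - 37*n^3 - 61*n^2 + 156*n + 180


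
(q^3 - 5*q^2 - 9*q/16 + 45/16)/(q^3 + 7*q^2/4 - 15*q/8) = (4*q^2 - 17*q - 15)/(2*q*(2*q + 5))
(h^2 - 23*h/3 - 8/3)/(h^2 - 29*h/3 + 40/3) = (3*h + 1)/(3*h - 5)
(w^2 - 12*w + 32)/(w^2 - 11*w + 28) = (w - 8)/(w - 7)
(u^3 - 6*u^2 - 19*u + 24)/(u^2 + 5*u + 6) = (u^2 - 9*u + 8)/(u + 2)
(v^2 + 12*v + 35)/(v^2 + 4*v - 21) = (v + 5)/(v - 3)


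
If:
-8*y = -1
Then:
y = 1/8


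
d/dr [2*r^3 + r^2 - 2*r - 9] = 6*r^2 + 2*r - 2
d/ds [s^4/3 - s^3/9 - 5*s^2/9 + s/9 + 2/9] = 4*s^3/3 - s^2/3 - 10*s/9 + 1/9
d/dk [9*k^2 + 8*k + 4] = 18*k + 8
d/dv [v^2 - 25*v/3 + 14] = 2*v - 25/3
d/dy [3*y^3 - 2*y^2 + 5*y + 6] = 9*y^2 - 4*y + 5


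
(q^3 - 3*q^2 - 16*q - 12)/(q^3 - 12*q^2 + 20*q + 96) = (q + 1)/(q - 8)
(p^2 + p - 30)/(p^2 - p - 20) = (p + 6)/(p + 4)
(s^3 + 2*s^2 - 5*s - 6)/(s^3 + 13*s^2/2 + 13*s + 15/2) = 2*(s - 2)/(2*s + 5)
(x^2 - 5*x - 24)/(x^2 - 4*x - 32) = (x + 3)/(x + 4)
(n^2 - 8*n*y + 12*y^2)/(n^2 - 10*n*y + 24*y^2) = (-n + 2*y)/(-n + 4*y)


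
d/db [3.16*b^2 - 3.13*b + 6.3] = 6.32*b - 3.13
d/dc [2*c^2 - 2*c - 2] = 4*c - 2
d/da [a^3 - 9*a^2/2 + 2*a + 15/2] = 3*a^2 - 9*a + 2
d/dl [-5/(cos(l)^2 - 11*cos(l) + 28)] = 5*(11 - 2*cos(l))*sin(l)/(cos(l)^2 - 11*cos(l) + 28)^2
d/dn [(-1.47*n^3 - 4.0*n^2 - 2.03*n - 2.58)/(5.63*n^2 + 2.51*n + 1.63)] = (-8.2761*n^4 - 7.3794*n^3 - 5.7994*n^2 + 16.0108*n + 3.1669)/(31.6969*n^4 + 28.2626*n^3 + 24.6539*n^2 + 8.1826*n + 2.6569)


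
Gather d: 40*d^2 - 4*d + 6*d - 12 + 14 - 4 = 40*d^2 + 2*d - 2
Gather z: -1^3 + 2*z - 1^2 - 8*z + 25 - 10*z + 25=48 - 16*z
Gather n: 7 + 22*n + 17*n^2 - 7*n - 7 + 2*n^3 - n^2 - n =2*n^3 + 16*n^2 + 14*n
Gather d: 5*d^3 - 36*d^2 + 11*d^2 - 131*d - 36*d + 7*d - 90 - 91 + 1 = 5*d^3 - 25*d^2 - 160*d - 180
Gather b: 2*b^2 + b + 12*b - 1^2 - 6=2*b^2 + 13*b - 7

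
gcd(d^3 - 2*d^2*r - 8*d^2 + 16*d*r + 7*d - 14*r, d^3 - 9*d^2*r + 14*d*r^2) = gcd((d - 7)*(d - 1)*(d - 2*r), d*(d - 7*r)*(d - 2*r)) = -d + 2*r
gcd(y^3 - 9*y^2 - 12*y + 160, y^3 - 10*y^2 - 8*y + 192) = y^2 - 4*y - 32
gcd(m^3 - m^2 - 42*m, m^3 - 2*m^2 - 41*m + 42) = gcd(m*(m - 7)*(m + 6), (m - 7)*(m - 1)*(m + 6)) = m^2 - m - 42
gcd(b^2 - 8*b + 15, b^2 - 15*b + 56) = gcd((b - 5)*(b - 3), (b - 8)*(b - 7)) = 1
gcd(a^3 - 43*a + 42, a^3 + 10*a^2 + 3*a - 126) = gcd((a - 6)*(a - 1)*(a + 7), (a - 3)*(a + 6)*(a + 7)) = a + 7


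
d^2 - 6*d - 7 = (d - 7)*(d + 1)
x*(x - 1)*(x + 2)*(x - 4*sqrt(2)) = x^4 - 4*sqrt(2)*x^3 + x^3 - 4*sqrt(2)*x^2 - 2*x^2 + 8*sqrt(2)*x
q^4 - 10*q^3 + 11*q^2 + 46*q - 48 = (q - 8)*(q - 3)*(q - 1)*(q + 2)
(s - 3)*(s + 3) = s^2 - 9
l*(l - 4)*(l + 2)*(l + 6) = l^4 + 4*l^3 - 20*l^2 - 48*l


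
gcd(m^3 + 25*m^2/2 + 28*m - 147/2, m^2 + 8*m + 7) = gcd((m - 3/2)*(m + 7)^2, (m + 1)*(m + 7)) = m + 7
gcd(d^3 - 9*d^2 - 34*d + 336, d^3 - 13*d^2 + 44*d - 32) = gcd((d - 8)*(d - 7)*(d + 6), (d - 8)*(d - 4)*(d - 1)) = d - 8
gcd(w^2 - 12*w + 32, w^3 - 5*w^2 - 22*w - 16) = w - 8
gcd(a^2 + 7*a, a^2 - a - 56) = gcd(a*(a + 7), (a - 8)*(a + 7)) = a + 7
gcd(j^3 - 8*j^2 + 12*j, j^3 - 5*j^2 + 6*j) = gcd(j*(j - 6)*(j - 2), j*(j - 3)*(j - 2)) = j^2 - 2*j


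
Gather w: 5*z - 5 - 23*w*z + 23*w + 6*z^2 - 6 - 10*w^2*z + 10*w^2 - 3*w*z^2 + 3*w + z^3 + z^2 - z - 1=w^2*(10 - 10*z) + w*(-3*z^2 - 23*z + 26) + z^3 + 7*z^2 + 4*z - 12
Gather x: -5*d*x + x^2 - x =x^2 + x*(-5*d - 1)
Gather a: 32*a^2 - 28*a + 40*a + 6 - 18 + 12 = 32*a^2 + 12*a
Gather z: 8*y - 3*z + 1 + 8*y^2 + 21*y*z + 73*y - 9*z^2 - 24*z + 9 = 8*y^2 + 81*y - 9*z^2 + z*(21*y - 27) + 10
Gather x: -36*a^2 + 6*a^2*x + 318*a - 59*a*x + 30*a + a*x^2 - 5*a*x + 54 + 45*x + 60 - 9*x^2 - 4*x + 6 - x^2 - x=-36*a^2 + 348*a + x^2*(a - 10) + x*(6*a^2 - 64*a + 40) + 120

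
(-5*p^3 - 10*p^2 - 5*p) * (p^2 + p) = -5*p^5 - 15*p^4 - 15*p^3 - 5*p^2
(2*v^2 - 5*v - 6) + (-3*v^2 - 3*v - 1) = -v^2 - 8*v - 7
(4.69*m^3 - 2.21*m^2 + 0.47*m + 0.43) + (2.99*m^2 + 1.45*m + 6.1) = 4.69*m^3 + 0.78*m^2 + 1.92*m + 6.53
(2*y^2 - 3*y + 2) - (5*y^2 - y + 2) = -3*y^2 - 2*y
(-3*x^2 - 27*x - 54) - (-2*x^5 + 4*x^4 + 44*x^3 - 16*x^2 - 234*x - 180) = 2*x^5 - 4*x^4 - 44*x^3 + 13*x^2 + 207*x + 126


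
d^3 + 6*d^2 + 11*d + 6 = (d + 1)*(d + 2)*(d + 3)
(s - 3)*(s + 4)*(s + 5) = s^3 + 6*s^2 - 7*s - 60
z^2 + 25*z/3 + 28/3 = (z + 4/3)*(z + 7)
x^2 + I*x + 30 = (x - 5*I)*(x + 6*I)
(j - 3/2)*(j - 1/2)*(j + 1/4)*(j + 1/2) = j^4 - 5*j^3/4 - 5*j^2/8 + 5*j/16 + 3/32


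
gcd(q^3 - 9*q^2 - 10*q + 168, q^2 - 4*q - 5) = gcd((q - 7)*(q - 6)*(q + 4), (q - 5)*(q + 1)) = 1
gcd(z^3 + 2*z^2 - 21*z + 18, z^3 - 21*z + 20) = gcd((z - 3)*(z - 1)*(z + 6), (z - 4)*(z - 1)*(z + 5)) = z - 1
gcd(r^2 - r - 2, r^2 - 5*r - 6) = r + 1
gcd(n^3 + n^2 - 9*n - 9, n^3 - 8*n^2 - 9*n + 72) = n^2 - 9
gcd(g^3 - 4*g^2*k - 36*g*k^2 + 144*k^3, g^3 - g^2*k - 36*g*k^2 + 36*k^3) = g^2 - 36*k^2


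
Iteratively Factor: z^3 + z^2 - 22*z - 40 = (z - 5)*(z^2 + 6*z + 8) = (z - 5)*(z + 2)*(z + 4)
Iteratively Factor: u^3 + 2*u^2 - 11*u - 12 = (u + 4)*(u^2 - 2*u - 3) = (u + 1)*(u + 4)*(u - 3)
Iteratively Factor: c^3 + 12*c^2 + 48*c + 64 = (c + 4)*(c^2 + 8*c + 16) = (c + 4)^2*(c + 4)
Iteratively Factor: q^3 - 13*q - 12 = (q + 1)*(q^2 - q - 12) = (q - 4)*(q + 1)*(q + 3)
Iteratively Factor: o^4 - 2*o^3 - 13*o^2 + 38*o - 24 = (o + 4)*(o^3 - 6*o^2 + 11*o - 6) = (o - 3)*(o + 4)*(o^2 - 3*o + 2) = (o - 3)*(o - 2)*(o + 4)*(o - 1)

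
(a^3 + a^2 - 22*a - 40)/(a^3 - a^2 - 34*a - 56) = (a - 5)/(a - 7)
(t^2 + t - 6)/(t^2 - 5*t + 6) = (t + 3)/(t - 3)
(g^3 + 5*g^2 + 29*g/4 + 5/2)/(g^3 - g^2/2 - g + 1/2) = (4*g^3 + 20*g^2 + 29*g + 10)/(2*(2*g^3 - g^2 - 2*g + 1))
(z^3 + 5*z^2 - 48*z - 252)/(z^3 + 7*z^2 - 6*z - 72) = (z^2 - z - 42)/(z^2 + z - 12)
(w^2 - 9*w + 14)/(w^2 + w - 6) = (w - 7)/(w + 3)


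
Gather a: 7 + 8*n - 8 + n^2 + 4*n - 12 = n^2 + 12*n - 13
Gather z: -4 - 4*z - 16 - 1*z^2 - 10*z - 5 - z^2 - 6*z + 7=-2*z^2 - 20*z - 18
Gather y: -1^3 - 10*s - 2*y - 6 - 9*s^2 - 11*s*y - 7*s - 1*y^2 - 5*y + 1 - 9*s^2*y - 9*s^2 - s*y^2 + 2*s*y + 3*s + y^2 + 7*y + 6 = -18*s^2 - s*y^2 - 14*s + y*(-9*s^2 - 9*s)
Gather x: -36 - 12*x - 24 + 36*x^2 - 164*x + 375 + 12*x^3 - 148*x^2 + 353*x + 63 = 12*x^3 - 112*x^2 + 177*x + 378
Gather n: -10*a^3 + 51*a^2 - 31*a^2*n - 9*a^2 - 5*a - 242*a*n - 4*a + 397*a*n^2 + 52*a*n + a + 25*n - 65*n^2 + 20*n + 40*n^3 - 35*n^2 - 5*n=-10*a^3 + 42*a^2 - 8*a + 40*n^3 + n^2*(397*a - 100) + n*(-31*a^2 - 190*a + 40)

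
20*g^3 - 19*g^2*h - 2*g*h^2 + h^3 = (-5*g + h)*(-g + h)*(4*g + h)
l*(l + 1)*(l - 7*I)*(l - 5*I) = l^4 + l^3 - 12*I*l^3 - 35*l^2 - 12*I*l^2 - 35*l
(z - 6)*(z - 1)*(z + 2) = z^3 - 5*z^2 - 8*z + 12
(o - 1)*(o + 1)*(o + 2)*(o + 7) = o^4 + 9*o^3 + 13*o^2 - 9*o - 14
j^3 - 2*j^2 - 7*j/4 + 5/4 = (j - 5/2)*(j - 1/2)*(j + 1)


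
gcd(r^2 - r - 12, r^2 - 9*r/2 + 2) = r - 4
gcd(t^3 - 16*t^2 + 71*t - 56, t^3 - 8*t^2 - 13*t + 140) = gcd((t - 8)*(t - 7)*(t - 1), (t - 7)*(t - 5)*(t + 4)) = t - 7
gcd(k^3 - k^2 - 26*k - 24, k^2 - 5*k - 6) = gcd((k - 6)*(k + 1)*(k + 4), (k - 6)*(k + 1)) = k^2 - 5*k - 6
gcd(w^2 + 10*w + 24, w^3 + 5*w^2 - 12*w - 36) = w + 6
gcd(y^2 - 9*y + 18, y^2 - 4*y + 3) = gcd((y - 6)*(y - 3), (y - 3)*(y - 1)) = y - 3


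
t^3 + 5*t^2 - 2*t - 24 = (t - 2)*(t + 3)*(t + 4)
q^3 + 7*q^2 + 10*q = q*(q + 2)*(q + 5)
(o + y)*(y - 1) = o*y - o + y^2 - y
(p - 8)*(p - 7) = p^2 - 15*p + 56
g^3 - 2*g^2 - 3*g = g*(g - 3)*(g + 1)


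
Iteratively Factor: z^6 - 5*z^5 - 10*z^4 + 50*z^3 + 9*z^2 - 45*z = (z - 5)*(z^5 - 10*z^3 + 9*z) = (z - 5)*(z - 3)*(z^4 + 3*z^3 - z^2 - 3*z) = (z - 5)*(z - 3)*(z + 3)*(z^3 - z) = (z - 5)*(z - 3)*(z + 1)*(z + 3)*(z^2 - z) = (z - 5)*(z - 3)*(z - 1)*(z + 1)*(z + 3)*(z)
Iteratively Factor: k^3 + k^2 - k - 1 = (k + 1)*(k^2 - 1) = (k + 1)^2*(k - 1)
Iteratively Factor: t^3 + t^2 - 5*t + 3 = (t - 1)*(t^2 + 2*t - 3) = (t - 1)*(t + 3)*(t - 1)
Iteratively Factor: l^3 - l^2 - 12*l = (l - 4)*(l^2 + 3*l) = l*(l - 4)*(l + 3)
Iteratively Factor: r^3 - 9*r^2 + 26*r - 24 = (r - 4)*(r^2 - 5*r + 6) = (r - 4)*(r - 2)*(r - 3)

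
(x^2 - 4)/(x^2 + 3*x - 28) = (x^2 - 4)/(x^2 + 3*x - 28)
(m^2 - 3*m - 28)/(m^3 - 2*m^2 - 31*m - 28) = 1/(m + 1)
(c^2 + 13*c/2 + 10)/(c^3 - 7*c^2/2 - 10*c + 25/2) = (c + 4)/(c^2 - 6*c + 5)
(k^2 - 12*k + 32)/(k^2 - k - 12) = (k - 8)/(k + 3)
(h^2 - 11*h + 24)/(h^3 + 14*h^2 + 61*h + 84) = (h^2 - 11*h + 24)/(h^3 + 14*h^2 + 61*h + 84)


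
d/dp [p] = 1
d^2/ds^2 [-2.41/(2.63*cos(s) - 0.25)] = (-16.669729*sin(s)^2 + 1.584575*cos(s) - 16.669729)/(2.63*cos(s) - 0.25)^3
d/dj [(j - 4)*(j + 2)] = 2*j - 2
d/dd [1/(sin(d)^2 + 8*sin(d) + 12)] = -2*(sin(d) + 4)*cos(d)/(sin(d)^2 + 8*sin(d) + 12)^2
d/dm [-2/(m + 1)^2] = 4/(m + 1)^3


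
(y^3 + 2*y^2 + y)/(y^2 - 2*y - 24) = y*(y^2 + 2*y + 1)/(y^2 - 2*y - 24)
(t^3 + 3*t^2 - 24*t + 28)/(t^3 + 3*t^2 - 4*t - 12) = (t^2 + 5*t - 14)/(t^2 + 5*t + 6)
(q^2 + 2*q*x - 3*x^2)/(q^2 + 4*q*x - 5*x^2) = (q + 3*x)/(q + 5*x)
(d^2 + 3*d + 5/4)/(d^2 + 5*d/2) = (d + 1/2)/d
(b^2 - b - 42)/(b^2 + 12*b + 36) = (b - 7)/(b + 6)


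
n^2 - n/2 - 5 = (n - 5/2)*(n + 2)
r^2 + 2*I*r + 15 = (r - 3*I)*(r + 5*I)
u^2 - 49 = (u - 7)*(u + 7)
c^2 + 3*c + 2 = (c + 1)*(c + 2)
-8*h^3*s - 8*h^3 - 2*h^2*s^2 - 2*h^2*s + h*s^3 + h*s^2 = (-4*h + s)*(2*h + s)*(h*s + h)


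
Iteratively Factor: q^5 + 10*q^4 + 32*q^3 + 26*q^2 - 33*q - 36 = (q + 3)*(q^4 + 7*q^3 + 11*q^2 - 7*q - 12) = (q - 1)*(q + 3)*(q^3 + 8*q^2 + 19*q + 12) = (q - 1)*(q + 3)*(q + 4)*(q^2 + 4*q + 3) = (q - 1)*(q + 3)^2*(q + 4)*(q + 1)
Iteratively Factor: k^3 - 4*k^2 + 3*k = (k)*(k^2 - 4*k + 3) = k*(k - 3)*(k - 1)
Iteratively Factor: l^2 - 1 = (l - 1)*(l + 1)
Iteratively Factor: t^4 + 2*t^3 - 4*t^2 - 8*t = (t - 2)*(t^3 + 4*t^2 + 4*t) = t*(t - 2)*(t^2 + 4*t + 4) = t*(t - 2)*(t + 2)*(t + 2)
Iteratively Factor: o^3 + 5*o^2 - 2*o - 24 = (o - 2)*(o^2 + 7*o + 12) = (o - 2)*(o + 3)*(o + 4)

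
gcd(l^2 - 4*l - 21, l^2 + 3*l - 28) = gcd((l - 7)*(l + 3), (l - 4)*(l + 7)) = 1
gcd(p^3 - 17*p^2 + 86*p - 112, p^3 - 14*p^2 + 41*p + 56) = p^2 - 15*p + 56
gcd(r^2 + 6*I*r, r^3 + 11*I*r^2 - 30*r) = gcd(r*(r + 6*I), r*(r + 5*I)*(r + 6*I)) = r^2 + 6*I*r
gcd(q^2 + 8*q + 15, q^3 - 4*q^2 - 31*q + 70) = q + 5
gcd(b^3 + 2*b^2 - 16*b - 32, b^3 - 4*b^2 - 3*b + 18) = b + 2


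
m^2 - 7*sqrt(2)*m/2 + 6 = (m - 2*sqrt(2))*(m - 3*sqrt(2)/2)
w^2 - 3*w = w*(w - 3)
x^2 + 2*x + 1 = (x + 1)^2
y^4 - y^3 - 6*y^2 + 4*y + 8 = (y - 2)^2*(y + 1)*(y + 2)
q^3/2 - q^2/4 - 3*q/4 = q*(q/2 + 1/2)*(q - 3/2)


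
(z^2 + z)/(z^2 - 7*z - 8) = z/(z - 8)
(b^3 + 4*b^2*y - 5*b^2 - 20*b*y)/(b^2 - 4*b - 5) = b*(b + 4*y)/(b + 1)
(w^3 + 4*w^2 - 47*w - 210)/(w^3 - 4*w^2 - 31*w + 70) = (w + 6)/(w - 2)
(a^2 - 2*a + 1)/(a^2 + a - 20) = (a^2 - 2*a + 1)/(a^2 + a - 20)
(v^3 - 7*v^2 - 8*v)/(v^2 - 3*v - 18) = v*(-v^2 + 7*v + 8)/(-v^2 + 3*v + 18)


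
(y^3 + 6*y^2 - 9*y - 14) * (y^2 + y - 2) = y^5 + 7*y^4 - 5*y^3 - 35*y^2 + 4*y + 28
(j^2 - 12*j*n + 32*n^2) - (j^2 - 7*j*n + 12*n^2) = -5*j*n + 20*n^2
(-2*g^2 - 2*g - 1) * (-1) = 2*g^2 + 2*g + 1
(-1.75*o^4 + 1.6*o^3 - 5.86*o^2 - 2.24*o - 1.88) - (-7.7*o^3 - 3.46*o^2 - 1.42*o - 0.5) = -1.75*o^4 + 9.3*o^3 - 2.4*o^2 - 0.82*o - 1.38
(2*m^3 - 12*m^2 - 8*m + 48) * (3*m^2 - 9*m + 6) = 6*m^5 - 54*m^4 + 96*m^3 + 144*m^2 - 480*m + 288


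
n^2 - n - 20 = (n - 5)*(n + 4)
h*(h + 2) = h^2 + 2*h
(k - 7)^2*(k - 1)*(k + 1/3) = k^4 - 44*k^3/3 + 58*k^2 - 28*k - 49/3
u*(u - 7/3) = u^2 - 7*u/3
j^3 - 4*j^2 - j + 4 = (j - 4)*(j - 1)*(j + 1)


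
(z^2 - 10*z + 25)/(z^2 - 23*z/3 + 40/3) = 3*(z - 5)/(3*z - 8)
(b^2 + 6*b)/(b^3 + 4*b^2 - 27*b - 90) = b/(b^2 - 2*b - 15)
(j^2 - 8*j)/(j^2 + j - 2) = j*(j - 8)/(j^2 + j - 2)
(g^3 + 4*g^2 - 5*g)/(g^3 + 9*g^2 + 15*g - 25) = g/(g + 5)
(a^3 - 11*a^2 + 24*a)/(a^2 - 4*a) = (a^2 - 11*a + 24)/(a - 4)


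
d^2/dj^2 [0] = 0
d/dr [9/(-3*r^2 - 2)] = 54*r/(3*r^2 + 2)^2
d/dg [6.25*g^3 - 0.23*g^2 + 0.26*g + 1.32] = 18.75*g^2 - 0.46*g + 0.26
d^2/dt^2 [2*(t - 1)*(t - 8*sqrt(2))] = 4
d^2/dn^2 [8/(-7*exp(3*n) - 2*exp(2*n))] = 8*((7*exp(n) + 2)*(63*exp(n) + 8) - 2*(21*exp(n) + 4)^2)*exp(-2*n)/(7*exp(n) + 2)^3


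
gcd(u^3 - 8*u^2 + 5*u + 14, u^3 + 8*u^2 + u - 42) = u - 2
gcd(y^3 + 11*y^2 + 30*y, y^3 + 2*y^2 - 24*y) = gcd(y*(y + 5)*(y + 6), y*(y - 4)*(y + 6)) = y^2 + 6*y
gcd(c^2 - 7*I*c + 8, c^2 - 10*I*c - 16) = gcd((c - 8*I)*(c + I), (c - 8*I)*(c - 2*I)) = c - 8*I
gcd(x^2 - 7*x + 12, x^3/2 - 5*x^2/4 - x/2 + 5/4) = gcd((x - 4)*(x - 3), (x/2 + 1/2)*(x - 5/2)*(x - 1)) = 1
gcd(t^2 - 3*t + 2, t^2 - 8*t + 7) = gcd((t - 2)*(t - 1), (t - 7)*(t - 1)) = t - 1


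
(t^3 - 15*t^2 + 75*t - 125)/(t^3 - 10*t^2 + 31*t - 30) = (t^2 - 10*t + 25)/(t^2 - 5*t + 6)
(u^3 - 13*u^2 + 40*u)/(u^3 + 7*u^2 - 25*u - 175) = u*(u - 8)/(u^2 + 12*u + 35)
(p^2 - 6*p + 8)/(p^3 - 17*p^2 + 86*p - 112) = (p - 4)/(p^2 - 15*p + 56)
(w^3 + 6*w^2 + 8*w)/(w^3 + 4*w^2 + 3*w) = (w^2 + 6*w + 8)/(w^2 + 4*w + 3)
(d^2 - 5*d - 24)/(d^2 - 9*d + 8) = (d + 3)/(d - 1)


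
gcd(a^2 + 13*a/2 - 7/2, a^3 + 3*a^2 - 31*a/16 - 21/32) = 1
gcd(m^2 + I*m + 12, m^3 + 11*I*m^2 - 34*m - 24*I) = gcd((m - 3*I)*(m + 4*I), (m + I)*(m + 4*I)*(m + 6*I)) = m + 4*I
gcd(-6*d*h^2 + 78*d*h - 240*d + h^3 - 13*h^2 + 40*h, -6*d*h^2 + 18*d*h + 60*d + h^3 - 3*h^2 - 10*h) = 6*d*h - 30*d - h^2 + 5*h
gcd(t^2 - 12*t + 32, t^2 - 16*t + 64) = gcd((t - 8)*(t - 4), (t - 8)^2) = t - 8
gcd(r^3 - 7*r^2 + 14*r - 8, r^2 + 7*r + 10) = 1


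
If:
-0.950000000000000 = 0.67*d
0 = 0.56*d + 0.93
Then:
No Solution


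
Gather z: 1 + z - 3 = z - 2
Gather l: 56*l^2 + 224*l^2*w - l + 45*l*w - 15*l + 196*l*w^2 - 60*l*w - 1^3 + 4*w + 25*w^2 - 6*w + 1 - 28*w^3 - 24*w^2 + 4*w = l^2*(224*w + 56) + l*(196*w^2 - 15*w - 16) - 28*w^3 + w^2 + 2*w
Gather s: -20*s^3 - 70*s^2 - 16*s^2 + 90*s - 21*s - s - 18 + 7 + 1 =-20*s^3 - 86*s^2 + 68*s - 10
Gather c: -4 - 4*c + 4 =-4*c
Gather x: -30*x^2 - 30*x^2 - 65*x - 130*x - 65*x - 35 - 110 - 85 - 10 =-60*x^2 - 260*x - 240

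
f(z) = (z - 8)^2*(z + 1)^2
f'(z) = (z - 8)^2*(2*z + 2) + (z + 1)^2*(2*z - 16) = 2*(z - 8)*(z + 1)*(2*z - 7)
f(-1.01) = 0.01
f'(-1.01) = -1.63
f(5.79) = 225.18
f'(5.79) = -137.45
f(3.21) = 406.66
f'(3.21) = 23.39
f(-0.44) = 22.34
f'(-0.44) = 74.49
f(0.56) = 134.71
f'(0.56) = 136.49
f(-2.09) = 120.96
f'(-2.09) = -245.92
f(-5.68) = 4098.87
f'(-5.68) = -2350.90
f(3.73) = 407.92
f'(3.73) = -18.58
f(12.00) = 2704.00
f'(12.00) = 1768.00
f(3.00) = 400.00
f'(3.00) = 40.00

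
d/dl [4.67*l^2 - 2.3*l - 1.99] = 9.34*l - 2.3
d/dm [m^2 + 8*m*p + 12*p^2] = 2*m + 8*p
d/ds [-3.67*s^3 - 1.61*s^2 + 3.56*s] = -11.01*s^2 - 3.22*s + 3.56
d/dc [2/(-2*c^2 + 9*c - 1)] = 2*(4*c - 9)/(2*c^2 - 9*c + 1)^2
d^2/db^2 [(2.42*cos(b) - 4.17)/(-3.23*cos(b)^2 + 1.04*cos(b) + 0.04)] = (4.92284983082365*(1 - cos(b)^2)^2 - 0.74922600619195*cos(b)^5 + 0.195726979075809*cos(b)^3 + 2.30035146911264*cos(b)^2 + 2.544517318947*cos(b) - 5.2284862007889)/(-1.0*cos(b)^2 + 0.321981424148607*cos(b) + 0.0123839009287926)^3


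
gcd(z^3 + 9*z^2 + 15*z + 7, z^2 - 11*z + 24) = 1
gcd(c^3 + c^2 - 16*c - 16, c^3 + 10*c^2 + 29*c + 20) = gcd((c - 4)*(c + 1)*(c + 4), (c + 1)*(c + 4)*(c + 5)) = c^2 + 5*c + 4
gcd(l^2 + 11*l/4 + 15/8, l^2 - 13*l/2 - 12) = l + 3/2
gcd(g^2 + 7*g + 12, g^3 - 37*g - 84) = g^2 + 7*g + 12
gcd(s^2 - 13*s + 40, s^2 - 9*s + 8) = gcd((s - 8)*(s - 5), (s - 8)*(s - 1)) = s - 8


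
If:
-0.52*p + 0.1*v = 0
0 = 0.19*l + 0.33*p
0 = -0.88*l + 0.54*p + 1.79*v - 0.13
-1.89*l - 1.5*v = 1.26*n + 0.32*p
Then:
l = -0.02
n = -0.04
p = 0.01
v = 0.06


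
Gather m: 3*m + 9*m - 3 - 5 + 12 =12*m + 4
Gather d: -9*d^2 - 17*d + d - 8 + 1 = -9*d^2 - 16*d - 7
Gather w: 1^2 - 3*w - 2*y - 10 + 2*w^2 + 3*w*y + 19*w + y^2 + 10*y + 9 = 2*w^2 + w*(3*y + 16) + y^2 + 8*y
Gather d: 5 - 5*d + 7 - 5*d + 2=14 - 10*d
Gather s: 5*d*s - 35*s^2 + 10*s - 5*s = -35*s^2 + s*(5*d + 5)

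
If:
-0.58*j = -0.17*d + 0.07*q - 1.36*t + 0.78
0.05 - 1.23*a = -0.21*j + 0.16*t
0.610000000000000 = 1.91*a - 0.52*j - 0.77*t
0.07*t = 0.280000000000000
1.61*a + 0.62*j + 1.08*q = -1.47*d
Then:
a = -4.54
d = -64.12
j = -23.76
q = 107.68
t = 4.00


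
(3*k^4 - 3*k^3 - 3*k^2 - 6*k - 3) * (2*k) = 6*k^5 - 6*k^4 - 6*k^3 - 12*k^2 - 6*k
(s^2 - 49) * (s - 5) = s^3 - 5*s^2 - 49*s + 245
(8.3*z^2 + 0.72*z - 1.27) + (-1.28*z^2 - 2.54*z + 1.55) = 7.02*z^2 - 1.82*z + 0.28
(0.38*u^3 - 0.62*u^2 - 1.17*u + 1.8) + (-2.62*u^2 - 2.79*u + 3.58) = 0.38*u^3 - 3.24*u^2 - 3.96*u + 5.38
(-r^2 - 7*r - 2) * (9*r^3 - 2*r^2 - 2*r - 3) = -9*r^5 - 61*r^4 - 2*r^3 + 21*r^2 + 25*r + 6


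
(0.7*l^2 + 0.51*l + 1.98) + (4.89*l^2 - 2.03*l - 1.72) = 5.59*l^2 - 1.52*l + 0.26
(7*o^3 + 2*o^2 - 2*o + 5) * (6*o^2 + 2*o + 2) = 42*o^5 + 26*o^4 + 6*o^3 + 30*o^2 + 6*o + 10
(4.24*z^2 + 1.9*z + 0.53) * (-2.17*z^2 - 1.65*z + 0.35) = -9.2008*z^4 - 11.119*z^3 - 2.8011*z^2 - 0.2095*z + 0.1855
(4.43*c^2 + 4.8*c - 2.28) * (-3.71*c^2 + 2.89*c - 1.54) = -16.4353*c^4 - 5.0053*c^3 + 15.5086*c^2 - 13.9812*c + 3.5112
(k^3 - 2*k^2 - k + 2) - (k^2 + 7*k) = k^3 - 3*k^2 - 8*k + 2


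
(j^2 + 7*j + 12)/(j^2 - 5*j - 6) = (j^2 + 7*j + 12)/(j^2 - 5*j - 6)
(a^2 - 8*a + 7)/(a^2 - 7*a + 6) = (a - 7)/(a - 6)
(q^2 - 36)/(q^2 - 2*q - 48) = (q - 6)/(q - 8)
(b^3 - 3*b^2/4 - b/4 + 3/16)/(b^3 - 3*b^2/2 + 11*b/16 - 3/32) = 2*(2*b + 1)/(4*b - 1)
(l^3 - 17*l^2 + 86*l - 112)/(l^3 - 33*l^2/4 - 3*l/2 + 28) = 4*(l - 7)/(4*l + 7)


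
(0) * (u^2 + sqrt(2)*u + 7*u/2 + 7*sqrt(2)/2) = 0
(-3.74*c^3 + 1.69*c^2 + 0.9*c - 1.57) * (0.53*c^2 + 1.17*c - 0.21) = -1.9822*c^5 - 3.4801*c^4 + 3.2397*c^3 - 0.134*c^2 - 2.0259*c + 0.3297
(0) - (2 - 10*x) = 10*x - 2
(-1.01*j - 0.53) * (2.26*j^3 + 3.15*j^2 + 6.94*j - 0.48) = -2.2826*j^4 - 4.3793*j^3 - 8.6789*j^2 - 3.1934*j + 0.2544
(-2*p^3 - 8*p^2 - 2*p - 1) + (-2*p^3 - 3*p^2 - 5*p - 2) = -4*p^3 - 11*p^2 - 7*p - 3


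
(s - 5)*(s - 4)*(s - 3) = s^3 - 12*s^2 + 47*s - 60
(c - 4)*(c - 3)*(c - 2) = c^3 - 9*c^2 + 26*c - 24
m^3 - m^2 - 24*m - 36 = (m - 6)*(m + 2)*(m + 3)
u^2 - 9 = (u - 3)*(u + 3)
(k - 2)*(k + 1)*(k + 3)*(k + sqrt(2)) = k^4 + sqrt(2)*k^3 + 2*k^3 - 5*k^2 + 2*sqrt(2)*k^2 - 5*sqrt(2)*k - 6*k - 6*sqrt(2)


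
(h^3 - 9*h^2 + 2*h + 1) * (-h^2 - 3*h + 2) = -h^5 + 6*h^4 + 27*h^3 - 25*h^2 + h + 2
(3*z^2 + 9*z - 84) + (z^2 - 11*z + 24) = 4*z^2 - 2*z - 60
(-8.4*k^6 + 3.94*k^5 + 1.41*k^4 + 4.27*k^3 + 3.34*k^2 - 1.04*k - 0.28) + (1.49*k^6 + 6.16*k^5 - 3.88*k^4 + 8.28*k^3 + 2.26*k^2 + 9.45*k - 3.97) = -6.91*k^6 + 10.1*k^5 - 2.47*k^4 + 12.55*k^3 + 5.6*k^2 + 8.41*k - 4.25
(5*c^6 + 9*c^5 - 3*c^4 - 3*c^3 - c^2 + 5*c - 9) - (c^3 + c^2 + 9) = 5*c^6 + 9*c^5 - 3*c^4 - 4*c^3 - 2*c^2 + 5*c - 18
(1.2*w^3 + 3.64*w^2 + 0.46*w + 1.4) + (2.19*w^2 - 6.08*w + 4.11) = 1.2*w^3 + 5.83*w^2 - 5.62*w + 5.51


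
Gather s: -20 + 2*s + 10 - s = s - 10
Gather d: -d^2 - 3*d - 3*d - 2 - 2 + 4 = -d^2 - 6*d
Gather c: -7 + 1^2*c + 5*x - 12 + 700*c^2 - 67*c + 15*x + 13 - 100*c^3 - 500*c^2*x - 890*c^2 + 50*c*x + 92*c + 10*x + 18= -100*c^3 + c^2*(-500*x - 190) + c*(50*x + 26) + 30*x + 12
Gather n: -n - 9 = -n - 9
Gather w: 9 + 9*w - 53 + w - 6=10*w - 50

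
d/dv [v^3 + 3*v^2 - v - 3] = 3*v^2 + 6*v - 1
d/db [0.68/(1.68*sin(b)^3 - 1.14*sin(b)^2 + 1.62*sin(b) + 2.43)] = (-3.4272*sin(b)^2 + 1.5504*sin(b) - 1.1016)*cos(b)/(1.68*sin(b)^3 - 1.14*sin(b)^2 + 1.62*sin(b) + 2.43)^2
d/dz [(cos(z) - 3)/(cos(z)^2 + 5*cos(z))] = (sin(z) - 15*sin(z)/cos(z)^2 - 6*tan(z))/(cos(z) + 5)^2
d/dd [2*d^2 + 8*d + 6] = 4*d + 8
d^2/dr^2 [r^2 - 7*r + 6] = 2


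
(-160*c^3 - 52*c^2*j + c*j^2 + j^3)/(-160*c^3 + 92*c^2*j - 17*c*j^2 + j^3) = (20*c^2 + 9*c*j + j^2)/(20*c^2 - 9*c*j + j^2)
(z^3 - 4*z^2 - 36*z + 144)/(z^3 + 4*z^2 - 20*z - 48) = (z - 6)/(z + 2)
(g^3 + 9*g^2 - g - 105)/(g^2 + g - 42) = (g^2 + 2*g - 15)/(g - 6)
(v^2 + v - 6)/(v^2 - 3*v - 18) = (v - 2)/(v - 6)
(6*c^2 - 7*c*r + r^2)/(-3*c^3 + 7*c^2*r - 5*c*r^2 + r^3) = (-6*c + r)/(3*c^2 - 4*c*r + r^2)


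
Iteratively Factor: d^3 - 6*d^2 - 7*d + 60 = (d - 4)*(d^2 - 2*d - 15) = (d - 4)*(d + 3)*(d - 5)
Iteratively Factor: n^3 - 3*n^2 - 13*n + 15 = (n + 3)*(n^2 - 6*n + 5) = (n - 1)*(n + 3)*(n - 5)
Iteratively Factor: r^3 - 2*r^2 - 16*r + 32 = (r - 2)*(r^2 - 16) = (r - 2)*(r + 4)*(r - 4)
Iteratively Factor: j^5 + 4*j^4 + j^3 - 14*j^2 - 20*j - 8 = (j - 2)*(j^4 + 6*j^3 + 13*j^2 + 12*j + 4) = (j - 2)*(j + 1)*(j^3 + 5*j^2 + 8*j + 4) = (j - 2)*(j + 1)*(j + 2)*(j^2 + 3*j + 2) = (j - 2)*(j + 1)^2*(j + 2)*(j + 2)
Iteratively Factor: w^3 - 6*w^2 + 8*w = (w - 4)*(w^2 - 2*w) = (w - 4)*(w - 2)*(w)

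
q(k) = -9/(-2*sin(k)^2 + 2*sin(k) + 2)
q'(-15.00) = -1469.30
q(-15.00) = 61.51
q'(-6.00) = 1.32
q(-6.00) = -3.75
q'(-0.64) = 3716.90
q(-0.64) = -97.48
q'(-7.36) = 13.70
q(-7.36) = 6.86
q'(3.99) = -75.90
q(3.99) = 14.37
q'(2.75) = -0.64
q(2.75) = -3.64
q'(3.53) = -32.05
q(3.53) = -9.42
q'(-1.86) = -4.87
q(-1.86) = 5.13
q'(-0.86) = 66.94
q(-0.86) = 13.55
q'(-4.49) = 0.90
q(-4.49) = -4.39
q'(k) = -9*(4*sin(k)*cos(k) - 2*cos(k))/(-2*sin(k)^2 + 2*sin(k) + 2)^2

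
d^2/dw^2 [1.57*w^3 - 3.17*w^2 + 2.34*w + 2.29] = 9.42*w - 6.34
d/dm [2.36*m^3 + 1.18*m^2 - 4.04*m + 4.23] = 7.08*m^2 + 2.36*m - 4.04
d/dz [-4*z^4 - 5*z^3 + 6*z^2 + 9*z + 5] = -16*z^3 - 15*z^2 + 12*z + 9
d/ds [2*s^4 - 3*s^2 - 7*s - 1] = 8*s^3 - 6*s - 7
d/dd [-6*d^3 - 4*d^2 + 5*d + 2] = -18*d^2 - 8*d + 5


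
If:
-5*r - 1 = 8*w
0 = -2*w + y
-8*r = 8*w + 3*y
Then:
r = -7/3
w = 4/3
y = 8/3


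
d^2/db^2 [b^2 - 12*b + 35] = 2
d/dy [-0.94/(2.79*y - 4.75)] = 2.6226/(2.79*y - 4.75)^2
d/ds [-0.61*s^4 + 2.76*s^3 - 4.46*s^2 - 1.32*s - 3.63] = -2.44*s^3 + 8.28*s^2 - 8.92*s - 1.32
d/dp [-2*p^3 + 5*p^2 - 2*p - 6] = -6*p^2 + 10*p - 2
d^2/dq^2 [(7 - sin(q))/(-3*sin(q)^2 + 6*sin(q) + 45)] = (sin(q)^5 - 26*sin(q)^4 + 130*sin(q)^3 - 436*sin(q)^2 + 261*sin(q) + 326)/(3*(-sin(q)^2 + 2*sin(q) + 15)^3)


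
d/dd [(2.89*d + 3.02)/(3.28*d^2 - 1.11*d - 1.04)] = (-9.4792*d^2 - 19.8112*d + 0.3466)/(10.7584*d^4 - 7.2816*d^3 - 5.5903*d^2 + 2.3088*d + 1.0816)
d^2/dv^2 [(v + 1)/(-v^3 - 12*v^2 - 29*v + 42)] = 2*(-(v + 1)*(3*v^2 + 24*v + 29)^2 + (3*v^2 + 24*v + 3*(v + 1)*(v + 4) + 29)*(v^3 + 12*v^2 + 29*v - 42))/(v^3 + 12*v^2 + 29*v - 42)^3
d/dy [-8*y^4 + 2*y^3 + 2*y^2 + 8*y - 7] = -32*y^3 + 6*y^2 + 4*y + 8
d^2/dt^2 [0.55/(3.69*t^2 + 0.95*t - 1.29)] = (-14.97771*t^2 - 3.85605*t + 0.55*(7.38*t + 0.95)*(14.76*t + 1.9) + 5.23611)/(3.69*t^2 + 0.95*t - 1.29)^3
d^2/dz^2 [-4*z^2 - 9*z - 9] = -8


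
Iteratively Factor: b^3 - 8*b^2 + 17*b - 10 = (b - 5)*(b^2 - 3*b + 2) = (b - 5)*(b - 1)*(b - 2)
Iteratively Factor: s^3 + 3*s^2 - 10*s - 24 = (s + 4)*(s^2 - s - 6) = (s - 3)*(s + 4)*(s + 2)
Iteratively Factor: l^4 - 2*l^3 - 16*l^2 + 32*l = (l - 2)*(l^3 - 16*l) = (l - 4)*(l - 2)*(l^2 + 4*l) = (l - 4)*(l - 2)*(l + 4)*(l)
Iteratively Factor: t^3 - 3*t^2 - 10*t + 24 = (t - 2)*(t^2 - t - 12) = (t - 4)*(t - 2)*(t + 3)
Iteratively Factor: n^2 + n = (n + 1)*(n)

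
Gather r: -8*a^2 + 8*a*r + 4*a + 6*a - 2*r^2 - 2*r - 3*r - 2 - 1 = -8*a^2 + 10*a - 2*r^2 + r*(8*a - 5) - 3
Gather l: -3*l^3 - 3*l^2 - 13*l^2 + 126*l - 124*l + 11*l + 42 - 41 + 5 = -3*l^3 - 16*l^2 + 13*l + 6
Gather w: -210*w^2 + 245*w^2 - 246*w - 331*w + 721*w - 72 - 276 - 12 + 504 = 35*w^2 + 144*w + 144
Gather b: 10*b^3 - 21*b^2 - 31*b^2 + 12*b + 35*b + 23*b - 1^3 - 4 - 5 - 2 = 10*b^3 - 52*b^2 + 70*b - 12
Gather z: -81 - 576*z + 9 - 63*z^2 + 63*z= -63*z^2 - 513*z - 72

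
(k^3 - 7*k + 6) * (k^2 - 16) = k^5 - 23*k^3 + 6*k^2 + 112*k - 96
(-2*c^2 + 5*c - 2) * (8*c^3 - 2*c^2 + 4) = -16*c^5 + 44*c^4 - 26*c^3 - 4*c^2 + 20*c - 8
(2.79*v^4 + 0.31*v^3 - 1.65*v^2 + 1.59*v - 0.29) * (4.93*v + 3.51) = 13.7547*v^5 + 11.3212*v^4 - 7.0464*v^3 + 2.0472*v^2 + 4.1512*v - 1.0179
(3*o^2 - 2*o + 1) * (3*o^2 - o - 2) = 9*o^4 - 9*o^3 - o^2 + 3*o - 2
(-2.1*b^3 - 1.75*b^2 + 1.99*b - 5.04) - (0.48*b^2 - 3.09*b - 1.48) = -2.1*b^3 - 2.23*b^2 + 5.08*b - 3.56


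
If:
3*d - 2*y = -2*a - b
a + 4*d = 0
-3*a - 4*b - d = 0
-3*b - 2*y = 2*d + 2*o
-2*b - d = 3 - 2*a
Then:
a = 24/29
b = -33/58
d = -6/29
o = 24/29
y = 27/116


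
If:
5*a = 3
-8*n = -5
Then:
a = 3/5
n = 5/8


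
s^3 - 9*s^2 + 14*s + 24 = (s - 6)*(s - 4)*(s + 1)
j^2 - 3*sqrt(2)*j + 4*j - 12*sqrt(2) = (j + 4)*(j - 3*sqrt(2))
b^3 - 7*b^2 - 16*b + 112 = (b - 7)*(b - 4)*(b + 4)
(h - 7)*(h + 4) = h^2 - 3*h - 28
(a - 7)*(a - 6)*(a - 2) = a^3 - 15*a^2 + 68*a - 84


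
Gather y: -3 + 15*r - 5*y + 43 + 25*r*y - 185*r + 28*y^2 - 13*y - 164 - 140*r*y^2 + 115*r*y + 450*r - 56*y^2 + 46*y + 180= 280*r + y^2*(-140*r - 28) + y*(140*r + 28) + 56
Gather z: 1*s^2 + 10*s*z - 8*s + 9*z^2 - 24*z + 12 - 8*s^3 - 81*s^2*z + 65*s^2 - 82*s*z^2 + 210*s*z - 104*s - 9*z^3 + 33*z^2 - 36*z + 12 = -8*s^3 + 66*s^2 - 112*s - 9*z^3 + z^2*(42 - 82*s) + z*(-81*s^2 + 220*s - 60) + 24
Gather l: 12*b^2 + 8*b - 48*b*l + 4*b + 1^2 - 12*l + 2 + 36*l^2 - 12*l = 12*b^2 + 12*b + 36*l^2 + l*(-48*b - 24) + 3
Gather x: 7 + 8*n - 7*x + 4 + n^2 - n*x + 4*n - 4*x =n^2 + 12*n + x*(-n - 11) + 11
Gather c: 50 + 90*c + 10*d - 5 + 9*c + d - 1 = 99*c + 11*d + 44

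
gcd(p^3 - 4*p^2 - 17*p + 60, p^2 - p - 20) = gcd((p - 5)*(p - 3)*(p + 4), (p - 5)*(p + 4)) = p^2 - p - 20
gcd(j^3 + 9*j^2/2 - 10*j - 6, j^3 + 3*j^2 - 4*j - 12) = j - 2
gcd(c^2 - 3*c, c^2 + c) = c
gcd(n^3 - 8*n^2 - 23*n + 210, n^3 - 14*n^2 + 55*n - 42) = n^2 - 13*n + 42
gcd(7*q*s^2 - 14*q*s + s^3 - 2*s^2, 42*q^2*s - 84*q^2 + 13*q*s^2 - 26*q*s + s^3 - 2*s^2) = 7*q*s - 14*q + s^2 - 2*s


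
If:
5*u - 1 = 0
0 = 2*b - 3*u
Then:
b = 3/10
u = 1/5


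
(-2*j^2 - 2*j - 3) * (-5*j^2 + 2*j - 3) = 10*j^4 + 6*j^3 + 17*j^2 + 9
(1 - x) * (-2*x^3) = 2*x^4 - 2*x^3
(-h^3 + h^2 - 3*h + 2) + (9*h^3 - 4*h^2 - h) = 8*h^3 - 3*h^2 - 4*h + 2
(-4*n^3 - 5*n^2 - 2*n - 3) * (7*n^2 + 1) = -28*n^5 - 35*n^4 - 18*n^3 - 26*n^2 - 2*n - 3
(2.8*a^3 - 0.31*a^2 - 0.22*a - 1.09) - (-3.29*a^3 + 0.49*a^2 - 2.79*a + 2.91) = 6.09*a^3 - 0.8*a^2 + 2.57*a - 4.0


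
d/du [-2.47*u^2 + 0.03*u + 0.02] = 0.03 - 4.94*u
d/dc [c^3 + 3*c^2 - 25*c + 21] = 3*c^2 + 6*c - 25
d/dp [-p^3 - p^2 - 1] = p*(-3*p - 2)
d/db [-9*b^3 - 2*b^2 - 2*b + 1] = -27*b^2 - 4*b - 2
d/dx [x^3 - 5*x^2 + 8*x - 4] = 3*x^2 - 10*x + 8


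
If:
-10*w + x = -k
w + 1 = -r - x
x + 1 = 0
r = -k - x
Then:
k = 1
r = 0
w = 0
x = -1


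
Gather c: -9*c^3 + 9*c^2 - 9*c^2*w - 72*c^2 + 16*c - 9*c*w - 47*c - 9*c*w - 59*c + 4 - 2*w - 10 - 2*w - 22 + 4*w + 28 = -9*c^3 + c^2*(-9*w - 63) + c*(-18*w - 90)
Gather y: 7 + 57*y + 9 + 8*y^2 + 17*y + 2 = 8*y^2 + 74*y + 18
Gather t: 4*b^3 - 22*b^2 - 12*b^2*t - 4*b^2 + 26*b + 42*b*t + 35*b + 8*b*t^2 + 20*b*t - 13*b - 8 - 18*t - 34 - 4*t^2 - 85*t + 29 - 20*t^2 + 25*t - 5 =4*b^3 - 26*b^2 + 48*b + t^2*(8*b - 24) + t*(-12*b^2 + 62*b - 78) - 18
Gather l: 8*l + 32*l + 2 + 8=40*l + 10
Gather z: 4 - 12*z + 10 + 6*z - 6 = 8 - 6*z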